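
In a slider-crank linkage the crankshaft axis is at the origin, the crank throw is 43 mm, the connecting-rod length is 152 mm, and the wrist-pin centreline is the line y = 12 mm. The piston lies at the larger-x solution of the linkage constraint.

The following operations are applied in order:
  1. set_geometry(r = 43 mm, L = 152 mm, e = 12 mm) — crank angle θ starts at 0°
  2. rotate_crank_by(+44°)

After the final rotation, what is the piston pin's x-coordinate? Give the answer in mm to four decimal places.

set_geometry: r = 43 mm, L = 152 mm, e = 12 mm; θ ← 0°
rotate_crank_by(+44°): θ ← 0° +44° = 44°
crank pin P = (r cos θ, r sin θ) = (30.931611, 29.870310)
h = r sin θ − e = 29.870310 − 12 = 17.870310
x = r cos θ + √(L² − h²) = 30.931611 + √(23104.0 − 319.3480) = 30.931611 + 150.945858 = 181.877469

181.8775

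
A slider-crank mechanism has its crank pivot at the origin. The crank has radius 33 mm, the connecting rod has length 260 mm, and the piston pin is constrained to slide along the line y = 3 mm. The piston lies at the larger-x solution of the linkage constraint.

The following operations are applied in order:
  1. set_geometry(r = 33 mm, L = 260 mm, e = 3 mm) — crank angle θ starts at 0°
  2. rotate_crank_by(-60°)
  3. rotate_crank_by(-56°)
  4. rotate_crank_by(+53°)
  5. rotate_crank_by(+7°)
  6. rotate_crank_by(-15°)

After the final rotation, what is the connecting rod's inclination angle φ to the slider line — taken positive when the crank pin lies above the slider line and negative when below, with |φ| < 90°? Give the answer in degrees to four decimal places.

-7.5590

set_geometry: r = 33 mm, L = 260 mm, e = 3 mm; θ ← 0°
rotate_crank_by(-60°): θ ← 0° -60° = -60°
rotate_crank_by(-56°): θ ← -60° -56° = -116°
rotate_crank_by(+53°): θ ← -116° +53° = -63°
rotate_crank_by(+7°): θ ← -63° +7° = -56°
rotate_crank_by(-15°): θ ← -56° -15° = -71°
crank pin P = (r cos θ, r sin θ) = (10.743749, -31.202113)
h = r sin θ − e = -31.202113 − 3 = -34.202113
sin φ = h / L = -34.202113 / 260 = -0.13154659
φ = arcsin(-0.13154659) = -7.558973°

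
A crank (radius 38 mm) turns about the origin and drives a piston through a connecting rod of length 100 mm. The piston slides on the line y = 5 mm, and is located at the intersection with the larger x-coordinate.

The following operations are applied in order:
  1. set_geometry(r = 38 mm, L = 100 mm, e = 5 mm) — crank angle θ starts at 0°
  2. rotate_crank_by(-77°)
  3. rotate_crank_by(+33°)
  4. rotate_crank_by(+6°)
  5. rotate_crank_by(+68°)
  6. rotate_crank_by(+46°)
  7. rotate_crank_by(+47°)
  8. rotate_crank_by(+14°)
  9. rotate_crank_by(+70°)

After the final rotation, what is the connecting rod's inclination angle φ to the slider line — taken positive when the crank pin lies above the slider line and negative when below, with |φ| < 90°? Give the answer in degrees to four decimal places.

-12.8569

set_geometry: r = 38 mm, L = 100 mm, e = 5 mm; θ ← 0°
rotate_crank_by(-77°): θ ← 0° -77° = -77°
rotate_crank_by(+33°): θ ← -77° +33° = -44°
rotate_crank_by(+6°): θ ← -44° +6° = -38°
rotate_crank_by(+68°): θ ← -38° +68° = 30°
rotate_crank_by(+46°): θ ← 30° +46° = 76°
rotate_crank_by(+47°): θ ← 76° +47° = 123°
rotate_crank_by(+14°): θ ← 123° +14° = 137°
rotate_crank_by(+70°): θ ← 137° +70° = 207°
crank pin P = (r cos θ, r sin θ) = (-33.858248, -17.251639)
h = r sin θ − e = -17.251639 − 5 = -22.251639
sin φ = h / L = -22.251639 / 100 = -0.22251639
φ = arcsin(-0.22251639) = -12.856876°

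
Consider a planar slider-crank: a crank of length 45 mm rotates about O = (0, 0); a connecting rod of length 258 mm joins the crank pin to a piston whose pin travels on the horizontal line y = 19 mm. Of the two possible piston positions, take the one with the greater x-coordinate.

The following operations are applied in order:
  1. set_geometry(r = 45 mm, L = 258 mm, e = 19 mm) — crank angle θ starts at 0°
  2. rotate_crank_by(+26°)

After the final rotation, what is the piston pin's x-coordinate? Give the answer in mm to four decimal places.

298.4447

set_geometry: r = 45 mm, L = 258 mm, e = 19 mm; θ ← 0°
rotate_crank_by(+26°): θ ← 0° +26° = 26°
crank pin P = (r cos θ, r sin θ) = (40.445732, 19.726702)
h = r sin θ − e = 19.726702 − 19 = 0.726702
x = r cos θ + √(L² − h²) = 40.445732 + √(66564.0 − 0.5281) = 40.445732 + 257.998977 = 298.444709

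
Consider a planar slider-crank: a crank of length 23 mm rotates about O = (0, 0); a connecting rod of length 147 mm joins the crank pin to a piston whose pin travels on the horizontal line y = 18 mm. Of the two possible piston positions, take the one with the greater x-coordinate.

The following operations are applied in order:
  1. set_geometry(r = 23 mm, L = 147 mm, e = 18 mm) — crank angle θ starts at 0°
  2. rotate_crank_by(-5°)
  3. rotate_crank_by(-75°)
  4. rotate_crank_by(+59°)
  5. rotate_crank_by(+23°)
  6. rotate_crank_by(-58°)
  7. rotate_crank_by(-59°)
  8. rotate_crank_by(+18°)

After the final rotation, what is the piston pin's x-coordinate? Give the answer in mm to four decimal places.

138.4133

set_geometry: r = 23 mm, L = 147 mm, e = 18 mm; θ ← 0°
rotate_crank_by(-5°): θ ← 0° -5° = -5°
rotate_crank_by(-75°): θ ← -5° -75° = -80°
rotate_crank_by(+59°): θ ← -80° +59° = -21°
rotate_crank_by(+23°): θ ← -21° +23° = 2°
rotate_crank_by(-58°): θ ← 2° -58° = -56°
rotate_crank_by(-59°): θ ← -56° -59° = -115°
rotate_crank_by(+18°): θ ← -115° +18° = -97°
crank pin P = (r cos θ, r sin θ) = (-2.802995, -22.828561)
h = r sin θ − e = -22.828561 − 18 = -40.828561
x = r cos θ + √(L² − h²) = -2.802995 + √(21609.0 − 1666.9714) = -2.802995 + 141.216248 = 138.413253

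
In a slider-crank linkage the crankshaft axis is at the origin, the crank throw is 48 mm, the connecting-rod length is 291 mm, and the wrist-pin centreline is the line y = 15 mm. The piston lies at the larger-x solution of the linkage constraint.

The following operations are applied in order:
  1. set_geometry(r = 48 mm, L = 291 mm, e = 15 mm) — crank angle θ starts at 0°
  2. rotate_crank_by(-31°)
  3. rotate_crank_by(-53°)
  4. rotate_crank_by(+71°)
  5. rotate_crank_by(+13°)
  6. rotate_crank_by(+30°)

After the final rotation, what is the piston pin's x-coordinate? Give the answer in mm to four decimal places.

set_geometry: r = 48 mm, L = 291 mm, e = 15 mm; θ ← 0°
rotate_crank_by(-31°): θ ← 0° -31° = -31°
rotate_crank_by(-53°): θ ← -31° -53° = -84°
rotate_crank_by(+71°): θ ← -84° +71° = -13°
rotate_crank_by(+13°): θ ← -13° +13° = 0°
rotate_crank_by(+30°): θ ← 0° +30° = 30°
crank pin P = (r cos θ, r sin θ) = (41.569219, 24.000000)
h = r sin θ − e = 24.000000 − 15 = 9.000000
x = r cos θ + √(L² − h²) = 41.569219 + √(84681.0 − 81.0000) = 41.569219 + 290.860791 = 332.430011

332.4300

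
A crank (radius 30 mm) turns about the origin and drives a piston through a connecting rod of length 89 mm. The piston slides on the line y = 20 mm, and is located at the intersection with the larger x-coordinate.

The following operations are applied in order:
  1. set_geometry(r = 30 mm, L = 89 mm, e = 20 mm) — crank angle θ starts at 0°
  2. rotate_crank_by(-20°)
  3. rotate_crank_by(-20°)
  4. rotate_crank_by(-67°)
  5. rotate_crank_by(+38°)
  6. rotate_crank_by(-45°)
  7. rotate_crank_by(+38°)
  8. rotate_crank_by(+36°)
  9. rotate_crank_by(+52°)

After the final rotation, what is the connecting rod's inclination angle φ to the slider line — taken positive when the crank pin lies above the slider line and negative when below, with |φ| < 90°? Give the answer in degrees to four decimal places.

set_geometry: r = 30 mm, L = 89 mm, e = 20 mm; θ ← 0°
rotate_crank_by(-20°): θ ← 0° -20° = -20°
rotate_crank_by(-20°): θ ← -20° -20° = -40°
rotate_crank_by(-67°): θ ← -40° -67° = -107°
rotate_crank_by(+38°): θ ← -107° +38° = -69°
rotate_crank_by(-45°): θ ← -69° -45° = -114°
rotate_crank_by(+38°): θ ← -114° +38° = -76°
rotate_crank_by(+36°): θ ← -76° +36° = -40°
rotate_crank_by(+52°): θ ← -40° +52° = 12°
crank pin P = (r cos θ, r sin θ) = (29.344428, 6.237351)
h = r sin θ − e = 6.237351 − 20 = -13.762649
sin φ = h / L = -13.762649 / 89 = -0.15463651
φ = arcsin(-0.15463651) = -8.895716°

-8.8957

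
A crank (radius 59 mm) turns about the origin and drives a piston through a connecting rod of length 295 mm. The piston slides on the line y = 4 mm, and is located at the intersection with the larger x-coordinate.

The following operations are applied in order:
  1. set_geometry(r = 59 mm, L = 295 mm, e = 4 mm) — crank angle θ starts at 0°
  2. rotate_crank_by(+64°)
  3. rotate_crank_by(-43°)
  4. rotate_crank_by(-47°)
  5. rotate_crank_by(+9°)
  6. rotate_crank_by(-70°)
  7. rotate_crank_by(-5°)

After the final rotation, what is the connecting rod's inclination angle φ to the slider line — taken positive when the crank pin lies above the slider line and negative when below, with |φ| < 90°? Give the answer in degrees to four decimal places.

set_geometry: r = 59 mm, L = 295 mm, e = 4 mm; θ ← 0°
rotate_crank_by(+64°): θ ← 0° +64° = 64°
rotate_crank_by(-43°): θ ← 64° -43° = 21°
rotate_crank_by(-47°): θ ← 21° -47° = -26°
rotate_crank_by(+9°): θ ← -26° +9° = -17°
rotate_crank_by(-70°): θ ← -17° -70° = -87°
rotate_crank_by(-5°): θ ← -87° -5° = -92°
crank pin P = (r cos θ, r sin θ) = (-2.059070, -58.964059)
h = r sin θ − e = -58.964059 − 4 = -62.964059
sin φ = h / L = -62.964059 / 295 = -0.21343749
φ = arcsin(-0.21343749) = -12.323874°

-12.3239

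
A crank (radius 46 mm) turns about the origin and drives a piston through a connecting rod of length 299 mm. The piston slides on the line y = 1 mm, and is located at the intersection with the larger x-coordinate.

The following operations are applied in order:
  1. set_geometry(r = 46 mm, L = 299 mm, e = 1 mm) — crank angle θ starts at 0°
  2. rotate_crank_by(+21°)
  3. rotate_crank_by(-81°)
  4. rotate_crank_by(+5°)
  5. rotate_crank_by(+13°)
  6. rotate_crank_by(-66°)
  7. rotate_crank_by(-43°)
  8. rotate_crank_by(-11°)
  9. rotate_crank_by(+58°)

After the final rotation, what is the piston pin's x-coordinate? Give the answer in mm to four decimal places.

set_geometry: r = 46 mm, L = 299 mm, e = 1 mm; θ ← 0°
rotate_crank_by(+21°): θ ← 0° +21° = 21°
rotate_crank_by(-81°): θ ← 21° -81° = -60°
rotate_crank_by(+5°): θ ← -60° +5° = -55°
rotate_crank_by(+13°): θ ← -55° +13° = -42°
rotate_crank_by(-66°): θ ← -42° -66° = -108°
rotate_crank_by(-43°): θ ← -108° -43° = -151°
rotate_crank_by(-11°): θ ← -151° -11° = -162°
rotate_crank_by(+58°): θ ← -162° +58° = -104°
crank pin P = (r cos θ, r sin θ) = (-11.128407, -44.633603)
h = r sin θ − e = -44.633603 − 1 = -45.633603
x = r cos θ + √(L² − h²) = -11.128407 + √(89401.0 − 2082.4258) = -11.128407 + 295.497165 = 284.368757

284.3688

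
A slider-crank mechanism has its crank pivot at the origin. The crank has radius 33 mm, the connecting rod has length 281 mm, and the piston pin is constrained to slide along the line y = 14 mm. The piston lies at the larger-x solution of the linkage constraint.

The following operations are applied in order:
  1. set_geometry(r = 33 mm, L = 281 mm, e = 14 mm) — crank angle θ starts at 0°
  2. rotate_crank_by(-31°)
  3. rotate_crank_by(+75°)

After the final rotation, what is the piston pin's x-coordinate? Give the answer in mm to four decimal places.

304.5965

set_geometry: r = 33 mm, L = 281 mm, e = 14 mm; θ ← 0°
rotate_crank_by(-31°): θ ← 0° -31° = -31°
rotate_crank_by(+75°): θ ← -31° +75° = 44°
crank pin P = (r cos θ, r sin θ) = (23.738213, 22.923726)
h = r sin θ − e = 22.923726 − 14 = 8.923726
x = r cos θ + √(L² − h²) = 23.738213 + √(78961.0 − 79.6329) = 23.738213 + 280.858269 = 304.596482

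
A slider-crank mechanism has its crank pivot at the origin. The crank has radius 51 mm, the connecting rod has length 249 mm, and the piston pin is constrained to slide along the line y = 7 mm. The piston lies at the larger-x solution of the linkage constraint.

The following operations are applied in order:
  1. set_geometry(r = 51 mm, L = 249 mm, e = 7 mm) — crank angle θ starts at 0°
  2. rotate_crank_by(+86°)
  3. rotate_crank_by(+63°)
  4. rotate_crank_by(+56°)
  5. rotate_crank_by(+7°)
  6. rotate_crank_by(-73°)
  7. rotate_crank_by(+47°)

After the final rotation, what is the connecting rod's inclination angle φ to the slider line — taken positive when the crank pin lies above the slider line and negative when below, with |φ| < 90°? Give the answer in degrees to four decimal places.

set_geometry: r = 51 mm, L = 249 mm, e = 7 mm; θ ← 0°
rotate_crank_by(+86°): θ ← 0° +86° = 86°
rotate_crank_by(+63°): θ ← 86° +63° = 149°
rotate_crank_by(+56°): θ ← 149° +56° = 205°
rotate_crank_by(+7°): θ ← 205° +7° = 212°
rotate_crank_by(-73°): θ ← 212° -73° = 139°
rotate_crank_by(+47°): θ ← 139° +47° = 186°
crank pin P = (r cos θ, r sin θ) = (-50.720617, -5.330952)
h = r sin θ − e = -5.330952 − 7 = -12.330952
sin φ = h / L = -12.330952 / 249 = -0.04952189
φ = arcsin(-0.04952189) = -2.838557°

-2.8386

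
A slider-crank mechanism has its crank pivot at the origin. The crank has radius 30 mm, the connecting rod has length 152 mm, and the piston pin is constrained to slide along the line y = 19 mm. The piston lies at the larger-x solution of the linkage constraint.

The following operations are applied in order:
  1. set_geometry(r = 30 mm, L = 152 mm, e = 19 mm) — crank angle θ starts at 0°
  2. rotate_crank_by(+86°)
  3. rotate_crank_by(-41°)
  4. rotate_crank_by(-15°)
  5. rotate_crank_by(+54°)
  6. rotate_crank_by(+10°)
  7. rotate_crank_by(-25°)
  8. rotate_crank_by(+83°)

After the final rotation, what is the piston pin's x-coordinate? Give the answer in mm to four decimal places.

125.4321

set_geometry: r = 30 mm, L = 152 mm, e = 19 mm; θ ← 0°
rotate_crank_by(+86°): θ ← 0° +86° = 86°
rotate_crank_by(-41°): θ ← 86° -41° = 45°
rotate_crank_by(-15°): θ ← 45° -15° = 30°
rotate_crank_by(+54°): θ ← 30° +54° = 84°
rotate_crank_by(+10°): θ ← 84° +10° = 94°
rotate_crank_by(-25°): θ ← 94° -25° = 69°
rotate_crank_by(+83°): θ ← 69° +83° = 152°
crank pin P = (r cos θ, r sin θ) = (-26.488428, 14.084147)
h = r sin θ − e = 14.084147 − 19 = -4.915853
x = r cos θ + √(L² − h²) = -26.488428 + √(23104.0 − 24.1656) = -26.488428 + 151.920487 = 125.432059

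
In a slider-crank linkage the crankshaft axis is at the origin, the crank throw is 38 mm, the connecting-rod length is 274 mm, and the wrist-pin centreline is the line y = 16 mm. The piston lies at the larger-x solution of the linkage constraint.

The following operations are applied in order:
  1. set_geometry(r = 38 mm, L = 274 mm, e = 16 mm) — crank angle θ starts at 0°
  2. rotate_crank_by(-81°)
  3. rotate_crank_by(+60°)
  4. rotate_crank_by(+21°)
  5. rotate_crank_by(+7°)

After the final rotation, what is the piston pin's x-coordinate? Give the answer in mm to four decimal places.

set_geometry: r = 38 mm, L = 274 mm, e = 16 mm; θ ← 0°
rotate_crank_by(-81°): θ ← 0° -81° = -81°
rotate_crank_by(+60°): θ ← -81° +60° = -21°
rotate_crank_by(+21°): θ ← -21° +21° = 0°
rotate_crank_by(+7°): θ ← 0° +7° = 7°
crank pin P = (r cos θ, r sin θ) = (37.716754, 4.631035)
h = r sin θ − e = 4.631035 − 16 = -11.368965
x = r cos θ + √(L² − h²) = 37.716754 + √(75076.0 − 129.2534) = 37.716754 + 273.764035 = 311.480788

311.4808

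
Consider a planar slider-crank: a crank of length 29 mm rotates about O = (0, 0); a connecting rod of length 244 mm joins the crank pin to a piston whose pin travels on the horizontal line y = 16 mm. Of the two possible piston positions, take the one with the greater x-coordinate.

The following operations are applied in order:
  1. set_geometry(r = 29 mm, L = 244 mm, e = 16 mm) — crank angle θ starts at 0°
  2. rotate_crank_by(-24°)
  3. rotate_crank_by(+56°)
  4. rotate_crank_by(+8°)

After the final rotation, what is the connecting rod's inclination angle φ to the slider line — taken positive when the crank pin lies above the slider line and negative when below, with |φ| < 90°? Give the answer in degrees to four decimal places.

set_geometry: r = 29 mm, L = 244 mm, e = 16 mm; θ ← 0°
rotate_crank_by(-24°): θ ← 0° -24° = -24°
rotate_crank_by(+56°): θ ← -24° +56° = 32°
rotate_crank_by(+8°): θ ← 32° +8° = 40°
crank pin P = (r cos θ, r sin θ) = (22.215289, 18.640841)
h = r sin θ − e = 18.640841 − 16 = 2.640841
sin φ = h / L = 2.640841 / 244 = 0.01082312
φ = arcsin(0.01082312) = 0.620131°

0.6201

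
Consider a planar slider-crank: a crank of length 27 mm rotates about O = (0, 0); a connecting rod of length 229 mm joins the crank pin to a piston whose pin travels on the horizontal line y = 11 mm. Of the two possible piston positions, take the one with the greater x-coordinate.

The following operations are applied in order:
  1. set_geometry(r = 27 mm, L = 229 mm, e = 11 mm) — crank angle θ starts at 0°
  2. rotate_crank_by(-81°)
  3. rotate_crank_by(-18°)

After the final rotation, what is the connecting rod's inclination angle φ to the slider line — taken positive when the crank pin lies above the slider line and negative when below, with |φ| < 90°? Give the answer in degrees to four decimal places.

-9.4675

set_geometry: r = 27 mm, L = 229 mm, e = 11 mm; θ ← 0°
rotate_crank_by(-81°): θ ← 0° -81° = -81°
rotate_crank_by(-18°): θ ← -81° -18° = -99°
crank pin P = (r cos θ, r sin θ) = (-4.223731, -26.667585)
h = r sin θ − e = -26.667585 − 11 = -37.667585
sin φ = h / L = -37.667585 / 229 = -0.16448727
φ = arcsin(-0.16448727) = -9.467450°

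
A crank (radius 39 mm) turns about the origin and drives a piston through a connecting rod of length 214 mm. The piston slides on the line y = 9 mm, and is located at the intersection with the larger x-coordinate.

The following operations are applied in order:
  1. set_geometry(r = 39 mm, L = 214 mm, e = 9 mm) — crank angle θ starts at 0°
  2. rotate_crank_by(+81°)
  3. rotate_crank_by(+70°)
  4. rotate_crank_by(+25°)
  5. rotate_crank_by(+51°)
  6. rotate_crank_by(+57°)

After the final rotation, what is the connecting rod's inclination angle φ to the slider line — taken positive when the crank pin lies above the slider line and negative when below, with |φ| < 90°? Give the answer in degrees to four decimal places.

set_geometry: r = 39 mm, L = 214 mm, e = 9 mm; θ ← 0°
rotate_crank_by(+81°): θ ← 0° +81° = 81°
rotate_crank_by(+70°): θ ← 81° +70° = 151°
rotate_crank_by(+25°): θ ← 151° +25° = 176°
rotate_crank_by(+51°): θ ← 176° +51° = 227°
rotate_crank_by(+57°): θ ← 227° +57° = 284°
crank pin P = (r cos θ, r sin θ) = (9.434954, -37.841533)
h = r sin θ − e = -37.841533 − 9 = -46.841533
sin φ = h / L = -46.841533 / 214 = -0.21888567
φ = arcsin(-0.21888567) = -12.643591°

-12.6436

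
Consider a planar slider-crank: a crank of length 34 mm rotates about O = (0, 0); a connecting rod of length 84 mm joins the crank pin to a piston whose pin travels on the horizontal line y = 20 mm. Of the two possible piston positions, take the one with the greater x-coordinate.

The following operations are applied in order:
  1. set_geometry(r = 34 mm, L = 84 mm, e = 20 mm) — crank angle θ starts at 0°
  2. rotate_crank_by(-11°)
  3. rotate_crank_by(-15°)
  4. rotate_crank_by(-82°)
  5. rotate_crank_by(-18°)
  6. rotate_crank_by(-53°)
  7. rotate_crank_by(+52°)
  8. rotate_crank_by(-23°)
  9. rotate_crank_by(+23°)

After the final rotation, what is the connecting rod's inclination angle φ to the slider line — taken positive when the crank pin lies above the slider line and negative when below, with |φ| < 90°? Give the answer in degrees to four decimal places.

-34.1494

set_geometry: r = 34 mm, L = 84 mm, e = 20 mm; θ ← 0°
rotate_crank_by(-11°): θ ← 0° -11° = -11°
rotate_crank_by(-15°): θ ← -11° -15° = -26°
rotate_crank_by(-82°): θ ← -26° -82° = -108°
rotate_crank_by(-18°): θ ← -108° -18° = -126°
rotate_crank_by(-53°): θ ← -126° -53° = -179°
rotate_crank_by(+52°): θ ← -179° +52° = -127°
rotate_crank_by(-23°): θ ← -127° -23° = -150°
rotate_crank_by(+23°): θ ← -150° +23° = -127°
crank pin P = (r cos θ, r sin θ) = (-20.461711, -27.153607)
h = r sin θ − e = -27.153607 − 20 = -47.153607
sin φ = h / L = -47.153607 / 84 = -0.56135247
φ = arcsin(-0.56135247) = -34.149382°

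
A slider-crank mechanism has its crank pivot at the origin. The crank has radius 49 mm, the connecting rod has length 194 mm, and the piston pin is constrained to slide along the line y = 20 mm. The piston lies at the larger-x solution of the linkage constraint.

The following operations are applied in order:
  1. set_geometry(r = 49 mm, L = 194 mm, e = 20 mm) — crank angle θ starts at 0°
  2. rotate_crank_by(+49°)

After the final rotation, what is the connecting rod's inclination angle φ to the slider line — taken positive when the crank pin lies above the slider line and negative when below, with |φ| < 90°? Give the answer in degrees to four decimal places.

set_geometry: r = 49 mm, L = 194 mm, e = 20 mm; θ ← 0°
rotate_crank_by(+49°): θ ← 0° +49° = 49°
crank pin P = (r cos θ, r sin θ) = (32.146892, 36.980769)
h = r sin θ − e = 36.980769 − 20 = 16.980769
sin φ = h / L = 16.980769 / 194 = 0.08752974
φ = arcsin(0.08752974) = 5.021511°

5.0215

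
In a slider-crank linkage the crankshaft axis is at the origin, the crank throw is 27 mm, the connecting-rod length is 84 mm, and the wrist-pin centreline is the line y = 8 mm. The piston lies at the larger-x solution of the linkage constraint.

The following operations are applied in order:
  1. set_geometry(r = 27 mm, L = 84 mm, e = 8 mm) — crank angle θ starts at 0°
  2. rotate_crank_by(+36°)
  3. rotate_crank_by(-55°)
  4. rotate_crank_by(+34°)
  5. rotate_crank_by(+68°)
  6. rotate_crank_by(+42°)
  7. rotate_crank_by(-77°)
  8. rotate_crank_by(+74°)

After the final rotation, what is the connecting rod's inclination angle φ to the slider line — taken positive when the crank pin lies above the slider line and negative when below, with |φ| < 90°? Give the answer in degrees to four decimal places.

10.2154

set_geometry: r = 27 mm, L = 84 mm, e = 8 mm; θ ← 0°
rotate_crank_by(+36°): θ ← 0° +36° = 36°
rotate_crank_by(-55°): θ ← 36° -55° = -19°
rotate_crank_by(+34°): θ ← -19° +34° = 15°
rotate_crank_by(+68°): θ ← 15° +68° = 83°
rotate_crank_by(+42°): θ ← 83° +42° = 125°
rotate_crank_by(-77°): θ ← 125° -77° = 48°
rotate_crank_by(+74°): θ ← 48° +74° = 122°
crank pin P = (r cos θ, r sin θ) = (-14.307820, 22.897299)
h = r sin θ − e = 22.897299 − 8 = 14.897299
sin φ = h / L = 14.897299 / 84 = 0.17734879
φ = arcsin(0.17734879) = 10.215372°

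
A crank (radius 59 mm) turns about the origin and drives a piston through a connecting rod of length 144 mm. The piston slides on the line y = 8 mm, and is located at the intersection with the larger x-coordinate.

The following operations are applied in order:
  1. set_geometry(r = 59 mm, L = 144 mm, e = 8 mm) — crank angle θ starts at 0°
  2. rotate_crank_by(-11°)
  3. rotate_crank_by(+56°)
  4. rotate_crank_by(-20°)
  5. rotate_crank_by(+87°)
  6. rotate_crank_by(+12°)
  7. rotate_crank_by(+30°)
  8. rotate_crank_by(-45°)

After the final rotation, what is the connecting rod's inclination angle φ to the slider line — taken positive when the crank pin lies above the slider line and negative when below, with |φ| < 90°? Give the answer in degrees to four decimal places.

set_geometry: r = 59 mm, L = 144 mm, e = 8 mm; θ ← 0°
rotate_crank_by(-11°): θ ← 0° -11° = -11°
rotate_crank_by(+56°): θ ← -11° +56° = 45°
rotate_crank_by(-20°): θ ← 45° -20° = 25°
rotate_crank_by(+87°): θ ← 25° +87° = 112°
rotate_crank_by(+12°): θ ← 112° +12° = 124°
rotate_crank_by(+30°): θ ← 124° +30° = 154°
rotate_crank_by(-45°): θ ← 154° -45° = 109°
crank pin P = (r cos θ, r sin θ) = (-19.208521, 55.785596)
h = r sin θ − e = 55.785596 − 8 = 47.785596
sin φ = h / L = 47.785596 / 144 = 0.33184442
φ = arcsin(0.33184442) = 19.380762°

19.3808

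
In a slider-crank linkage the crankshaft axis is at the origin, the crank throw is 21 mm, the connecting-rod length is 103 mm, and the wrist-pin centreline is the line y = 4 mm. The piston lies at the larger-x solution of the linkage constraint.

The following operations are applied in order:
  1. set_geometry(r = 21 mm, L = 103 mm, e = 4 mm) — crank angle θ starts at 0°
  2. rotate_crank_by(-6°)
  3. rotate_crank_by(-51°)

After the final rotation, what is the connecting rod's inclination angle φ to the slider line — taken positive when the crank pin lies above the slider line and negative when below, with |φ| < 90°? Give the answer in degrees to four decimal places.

set_geometry: r = 21 mm, L = 103 mm, e = 4 mm; θ ← 0°
rotate_crank_by(-6°): θ ← 0° -6° = -6°
rotate_crank_by(-51°): θ ← -6° -51° = -57°
crank pin P = (r cos θ, r sin θ) = (11.437420, -17.612082)
h = r sin θ − e = -17.612082 − 4 = -21.612082
sin φ = h / L = -21.612082 / 103 = -0.20982604
φ = arcsin(-0.20982604) = -12.112158°

-12.1122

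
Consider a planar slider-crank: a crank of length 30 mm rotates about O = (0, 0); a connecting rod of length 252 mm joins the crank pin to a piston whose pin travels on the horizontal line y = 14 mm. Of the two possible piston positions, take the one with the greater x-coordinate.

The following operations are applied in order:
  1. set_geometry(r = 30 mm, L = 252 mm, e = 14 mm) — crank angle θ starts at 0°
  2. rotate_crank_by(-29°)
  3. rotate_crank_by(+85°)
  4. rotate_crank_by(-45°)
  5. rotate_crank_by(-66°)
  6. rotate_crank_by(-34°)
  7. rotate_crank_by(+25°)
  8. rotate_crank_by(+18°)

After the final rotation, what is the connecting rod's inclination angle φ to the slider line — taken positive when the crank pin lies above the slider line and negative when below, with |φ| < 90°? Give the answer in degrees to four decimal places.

-8.1168

set_geometry: r = 30 mm, L = 252 mm, e = 14 mm; θ ← 0°
rotate_crank_by(-29°): θ ← 0° -29° = -29°
rotate_crank_by(+85°): θ ← -29° +85° = 56°
rotate_crank_by(-45°): θ ← 56° -45° = 11°
rotate_crank_by(-66°): θ ← 11° -66° = -55°
rotate_crank_by(-34°): θ ← -55° -34° = -89°
rotate_crank_by(+25°): θ ← -89° +25° = -64°
rotate_crank_by(+18°): θ ← -64° +18° = -46°
crank pin P = (r cos θ, r sin θ) = (20.839751, -21.580194)
h = r sin θ − e = -21.580194 − 14 = -35.580194
sin φ = h / L = -35.580194 / 252 = -0.14119125
φ = arcsin(-0.14119125) = -8.116784°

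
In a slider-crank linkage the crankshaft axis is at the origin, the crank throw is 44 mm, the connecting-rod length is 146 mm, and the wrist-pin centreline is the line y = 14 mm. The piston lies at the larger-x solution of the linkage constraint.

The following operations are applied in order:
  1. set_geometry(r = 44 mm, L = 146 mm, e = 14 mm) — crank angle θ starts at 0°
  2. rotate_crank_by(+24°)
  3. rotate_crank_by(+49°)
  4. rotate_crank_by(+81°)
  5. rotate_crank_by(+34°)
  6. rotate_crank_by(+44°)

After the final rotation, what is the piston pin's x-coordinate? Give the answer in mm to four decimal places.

set_geometry: r = 44 mm, L = 146 mm, e = 14 mm; θ ← 0°
rotate_crank_by(+24°): θ ← 0° +24° = 24°
rotate_crank_by(+49°): θ ← 24° +49° = 73°
rotate_crank_by(+81°): θ ← 73° +81° = 154°
rotate_crank_by(+34°): θ ← 154° +34° = 188°
rotate_crank_by(+44°): θ ← 188° +44° = 232°
crank pin P = (r cos θ, r sin θ) = (-27.089105, -34.672473)
h = r sin θ − e = -34.672473 − 14 = -48.672473
x = r cos θ + √(L² − h²) = -27.089105 + √(21316.0 − 2369.0096) = -27.089105 + 137.648067 = 110.558962

110.5590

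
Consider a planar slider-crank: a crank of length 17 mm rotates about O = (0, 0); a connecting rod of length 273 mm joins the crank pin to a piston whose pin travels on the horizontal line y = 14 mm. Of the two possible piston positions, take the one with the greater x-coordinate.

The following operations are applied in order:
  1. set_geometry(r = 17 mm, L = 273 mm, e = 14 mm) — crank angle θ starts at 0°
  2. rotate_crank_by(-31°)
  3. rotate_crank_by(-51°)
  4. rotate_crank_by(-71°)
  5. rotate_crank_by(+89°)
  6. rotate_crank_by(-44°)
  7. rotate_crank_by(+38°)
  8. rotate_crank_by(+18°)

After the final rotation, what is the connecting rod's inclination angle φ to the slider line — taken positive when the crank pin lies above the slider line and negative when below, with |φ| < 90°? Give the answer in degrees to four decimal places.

-5.7595

set_geometry: r = 17 mm, L = 273 mm, e = 14 mm; θ ← 0°
rotate_crank_by(-31°): θ ← 0° -31° = -31°
rotate_crank_by(-51°): θ ← -31° -51° = -82°
rotate_crank_by(-71°): θ ← -82° -71° = -153°
rotate_crank_by(+89°): θ ← -153° +89° = -64°
rotate_crank_by(-44°): θ ← -64° -44° = -108°
rotate_crank_by(+38°): θ ← -108° +38° = -70°
rotate_crank_by(+18°): θ ← -70° +18° = -52°
crank pin P = (r cos θ, r sin θ) = (10.466245, -13.396183)
h = r sin θ − e = -13.396183 − 14 = -27.396183
sin φ = h / L = -27.396183 / 273 = -0.10035232
φ = arcsin(-0.10035232) = -5.759459°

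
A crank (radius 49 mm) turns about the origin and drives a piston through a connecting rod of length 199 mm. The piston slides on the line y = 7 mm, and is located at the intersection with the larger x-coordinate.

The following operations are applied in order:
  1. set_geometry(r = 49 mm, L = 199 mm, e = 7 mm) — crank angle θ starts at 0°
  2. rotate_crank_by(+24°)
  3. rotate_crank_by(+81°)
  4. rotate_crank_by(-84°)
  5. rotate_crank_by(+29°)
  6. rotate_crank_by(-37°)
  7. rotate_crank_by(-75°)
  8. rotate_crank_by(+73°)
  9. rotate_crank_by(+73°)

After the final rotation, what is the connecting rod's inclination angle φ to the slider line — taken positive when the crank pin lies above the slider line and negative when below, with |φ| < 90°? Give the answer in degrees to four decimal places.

set_geometry: r = 49 mm, L = 199 mm, e = 7 mm; θ ← 0°
rotate_crank_by(+24°): θ ← 0° +24° = 24°
rotate_crank_by(+81°): θ ← 24° +81° = 105°
rotate_crank_by(-84°): θ ← 105° -84° = 21°
rotate_crank_by(+29°): θ ← 21° +29° = 50°
rotate_crank_by(-37°): θ ← 50° -37° = 13°
rotate_crank_by(-75°): θ ← 13° -75° = -62°
rotate_crank_by(+73°): θ ← -62° +73° = 11°
rotate_crank_by(+73°): θ ← 11° +73° = 84°
crank pin P = (r cos θ, r sin θ) = (5.121895, 48.731573)
h = r sin θ − e = 48.731573 − 7 = 41.731573
sin φ = h / L = 41.731573 / 199 = 0.20970640
φ = arcsin(0.20970640) = 12.105147°

12.1051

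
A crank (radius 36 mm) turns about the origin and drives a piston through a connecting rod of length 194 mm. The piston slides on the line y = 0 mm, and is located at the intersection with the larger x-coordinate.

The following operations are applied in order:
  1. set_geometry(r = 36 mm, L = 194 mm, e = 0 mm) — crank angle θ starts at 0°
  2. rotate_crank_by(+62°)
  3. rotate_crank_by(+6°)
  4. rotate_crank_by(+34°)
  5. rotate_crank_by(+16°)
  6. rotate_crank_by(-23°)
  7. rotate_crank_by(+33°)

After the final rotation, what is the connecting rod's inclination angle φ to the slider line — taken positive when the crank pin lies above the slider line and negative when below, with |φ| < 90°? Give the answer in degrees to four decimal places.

set_geometry: r = 36 mm, L = 194 mm, e = 0 mm; θ ← 0°
rotate_crank_by(+62°): θ ← 0° +62° = 62°
rotate_crank_by(+6°): θ ← 62° +6° = 68°
rotate_crank_by(+34°): θ ← 68° +34° = 102°
rotate_crank_by(+16°): θ ← 102° +16° = 118°
rotate_crank_by(-23°): θ ← 118° -23° = 95°
rotate_crank_by(+33°): θ ← 95° +33° = 128°
crank pin P = (r cos θ, r sin θ) = (-22.163813, 28.368387)
h = r sin θ − e = 28.368387 − 0 = 28.368387
sin φ = h / L = 28.368387 / 194 = 0.14622880
φ = arcsin(0.14622880) = 8.408443°

8.4084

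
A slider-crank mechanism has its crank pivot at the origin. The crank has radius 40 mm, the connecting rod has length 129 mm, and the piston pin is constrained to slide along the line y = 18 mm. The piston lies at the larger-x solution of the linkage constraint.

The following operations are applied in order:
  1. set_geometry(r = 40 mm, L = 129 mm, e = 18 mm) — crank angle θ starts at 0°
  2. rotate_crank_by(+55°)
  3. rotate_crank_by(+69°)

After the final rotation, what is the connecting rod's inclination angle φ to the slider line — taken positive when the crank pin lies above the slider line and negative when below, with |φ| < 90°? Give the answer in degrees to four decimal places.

set_geometry: r = 40 mm, L = 129 mm, e = 18 mm; θ ← 0°
rotate_crank_by(+55°): θ ← 0° +55° = 55°
rotate_crank_by(+69°): θ ← 55° +69° = 124°
crank pin P = (r cos θ, r sin θ) = (-22.367716, 33.161503)
h = r sin θ − e = 33.161503 − 18 = 15.161503
sin φ = h / L = 15.161503 / 129 = 0.11753103
φ = arcsin(0.11753103) = 6.749633°

6.7496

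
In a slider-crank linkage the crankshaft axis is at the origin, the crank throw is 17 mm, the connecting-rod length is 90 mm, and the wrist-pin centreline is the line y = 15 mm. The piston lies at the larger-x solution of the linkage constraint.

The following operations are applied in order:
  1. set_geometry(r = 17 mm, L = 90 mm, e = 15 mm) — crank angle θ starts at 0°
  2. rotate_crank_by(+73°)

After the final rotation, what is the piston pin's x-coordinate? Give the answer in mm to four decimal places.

94.9615

set_geometry: r = 17 mm, L = 90 mm, e = 15 mm; θ ← 0°
rotate_crank_by(+73°): θ ← 0° +73° = 73°
crank pin P = (r cos θ, r sin θ) = (4.970319, 16.257181)
h = r sin θ − e = 16.257181 − 15 = 1.257181
x = r cos θ + √(L² − h²) = 4.970319 + √(8100.0 − 1.5805) = 4.970319 + 89.991219 = 94.961538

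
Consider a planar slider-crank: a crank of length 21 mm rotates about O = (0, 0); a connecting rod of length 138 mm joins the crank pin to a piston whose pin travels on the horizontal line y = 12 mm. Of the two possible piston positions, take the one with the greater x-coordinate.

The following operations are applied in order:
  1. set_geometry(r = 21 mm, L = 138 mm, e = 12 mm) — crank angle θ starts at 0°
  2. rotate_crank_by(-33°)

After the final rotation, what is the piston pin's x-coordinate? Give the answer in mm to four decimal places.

153.6073

set_geometry: r = 21 mm, L = 138 mm, e = 12 mm; θ ← 0°
rotate_crank_by(-33°): θ ← 0° -33° = -33°
crank pin P = (r cos θ, r sin θ) = (17.612082, -11.437420)
h = r sin θ − e = -11.437420 − 12 = -23.437420
x = r cos θ + √(L² − h²) = 17.612082 + √(19044.0 − 549.3126) = 17.612082 + 135.995174 = 153.607256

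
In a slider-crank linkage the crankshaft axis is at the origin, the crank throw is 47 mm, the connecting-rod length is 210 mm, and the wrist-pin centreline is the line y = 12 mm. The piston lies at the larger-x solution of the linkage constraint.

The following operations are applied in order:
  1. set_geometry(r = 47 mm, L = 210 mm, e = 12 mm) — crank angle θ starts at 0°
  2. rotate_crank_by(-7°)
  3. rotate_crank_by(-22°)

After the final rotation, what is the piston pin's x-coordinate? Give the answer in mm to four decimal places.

set_geometry: r = 47 mm, L = 210 mm, e = 12 mm; θ ← 0°
rotate_crank_by(-7°): θ ← 0° -7° = -7°
rotate_crank_by(-22°): θ ← -7° -22° = -29°
crank pin P = (r cos θ, r sin θ) = (41.107126, -22.786052)
h = r sin θ − e = -22.786052 − 12 = -34.786052
x = r cos θ + √(L² − h²) = 41.107126 + √(44100.0 − 1210.0694) = 41.107126 + 207.098843 = 248.205969

248.2060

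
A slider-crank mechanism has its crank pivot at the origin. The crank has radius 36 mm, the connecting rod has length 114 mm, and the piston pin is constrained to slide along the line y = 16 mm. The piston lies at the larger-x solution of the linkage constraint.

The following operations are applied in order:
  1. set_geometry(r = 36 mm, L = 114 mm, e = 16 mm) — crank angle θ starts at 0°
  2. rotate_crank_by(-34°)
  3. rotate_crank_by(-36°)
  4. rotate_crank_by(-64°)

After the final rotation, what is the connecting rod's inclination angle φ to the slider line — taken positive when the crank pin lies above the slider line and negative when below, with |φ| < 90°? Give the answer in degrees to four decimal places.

-21.5622

set_geometry: r = 36 mm, L = 114 mm, e = 16 mm; θ ← 0°
rotate_crank_by(-34°): θ ← 0° -34° = -34°
rotate_crank_by(-36°): θ ← -34° -36° = -70°
rotate_crank_by(-64°): θ ← -70° -64° = -134°
crank pin P = (r cos θ, r sin θ) = (-25.007701, -25.896233)
h = r sin θ − e = -25.896233 − 16 = -41.896233
sin φ = h / L = -41.896233 / 114 = -0.36751081
φ = arcsin(-0.36751081) = -21.562184°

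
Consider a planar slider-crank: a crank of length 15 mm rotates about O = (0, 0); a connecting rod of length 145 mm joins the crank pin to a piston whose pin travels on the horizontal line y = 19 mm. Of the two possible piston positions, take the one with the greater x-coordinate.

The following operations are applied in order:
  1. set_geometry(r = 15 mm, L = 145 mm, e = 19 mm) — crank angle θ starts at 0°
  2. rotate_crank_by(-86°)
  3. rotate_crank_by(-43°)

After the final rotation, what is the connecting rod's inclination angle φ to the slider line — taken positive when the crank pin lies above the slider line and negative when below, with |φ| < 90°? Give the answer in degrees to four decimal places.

set_geometry: r = 15 mm, L = 145 mm, e = 19 mm; θ ← 0°
rotate_crank_by(-86°): θ ← 0° -86° = -86°
rotate_crank_by(-43°): θ ← -86° -43° = -129°
crank pin P = (r cos θ, r sin θ) = (-9.439806, -11.657189)
h = r sin θ − e = -11.657189 − 19 = -30.657189
sin φ = h / L = -30.657189 / 145 = -0.21142889
φ = arcsin(-0.21142889) = -12.206102°

-12.2061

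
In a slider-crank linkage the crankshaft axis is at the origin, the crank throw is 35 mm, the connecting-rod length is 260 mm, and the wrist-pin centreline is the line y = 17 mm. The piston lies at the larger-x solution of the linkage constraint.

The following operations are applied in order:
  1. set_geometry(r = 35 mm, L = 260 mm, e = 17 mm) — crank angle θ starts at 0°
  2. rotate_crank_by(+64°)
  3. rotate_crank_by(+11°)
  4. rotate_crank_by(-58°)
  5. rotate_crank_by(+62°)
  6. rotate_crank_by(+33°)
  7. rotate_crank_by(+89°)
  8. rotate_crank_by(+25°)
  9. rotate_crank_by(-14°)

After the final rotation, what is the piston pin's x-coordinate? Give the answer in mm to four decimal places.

set_geometry: r = 35 mm, L = 260 mm, e = 17 mm; θ ← 0°
rotate_crank_by(+64°): θ ← 0° +64° = 64°
rotate_crank_by(+11°): θ ← 64° +11° = 75°
rotate_crank_by(-58°): θ ← 75° -58° = 17°
rotate_crank_by(+62°): θ ← 17° +62° = 79°
rotate_crank_by(+33°): θ ← 79° +33° = 112°
rotate_crank_by(+89°): θ ← 112° +89° = 201°
rotate_crank_by(+25°): θ ← 201° +25° = 226°
rotate_crank_by(-14°): θ ← 226° -14° = 212°
crank pin P = (r cos θ, r sin θ) = (-29.681683, -18.547174)
h = r sin θ − e = -18.547174 − 17 = -35.547174
x = r cos θ + √(L² − h²) = -29.681683 + √(67600.0 − 1263.6016) = -29.681683 + 257.558534 = 227.876851

227.8769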